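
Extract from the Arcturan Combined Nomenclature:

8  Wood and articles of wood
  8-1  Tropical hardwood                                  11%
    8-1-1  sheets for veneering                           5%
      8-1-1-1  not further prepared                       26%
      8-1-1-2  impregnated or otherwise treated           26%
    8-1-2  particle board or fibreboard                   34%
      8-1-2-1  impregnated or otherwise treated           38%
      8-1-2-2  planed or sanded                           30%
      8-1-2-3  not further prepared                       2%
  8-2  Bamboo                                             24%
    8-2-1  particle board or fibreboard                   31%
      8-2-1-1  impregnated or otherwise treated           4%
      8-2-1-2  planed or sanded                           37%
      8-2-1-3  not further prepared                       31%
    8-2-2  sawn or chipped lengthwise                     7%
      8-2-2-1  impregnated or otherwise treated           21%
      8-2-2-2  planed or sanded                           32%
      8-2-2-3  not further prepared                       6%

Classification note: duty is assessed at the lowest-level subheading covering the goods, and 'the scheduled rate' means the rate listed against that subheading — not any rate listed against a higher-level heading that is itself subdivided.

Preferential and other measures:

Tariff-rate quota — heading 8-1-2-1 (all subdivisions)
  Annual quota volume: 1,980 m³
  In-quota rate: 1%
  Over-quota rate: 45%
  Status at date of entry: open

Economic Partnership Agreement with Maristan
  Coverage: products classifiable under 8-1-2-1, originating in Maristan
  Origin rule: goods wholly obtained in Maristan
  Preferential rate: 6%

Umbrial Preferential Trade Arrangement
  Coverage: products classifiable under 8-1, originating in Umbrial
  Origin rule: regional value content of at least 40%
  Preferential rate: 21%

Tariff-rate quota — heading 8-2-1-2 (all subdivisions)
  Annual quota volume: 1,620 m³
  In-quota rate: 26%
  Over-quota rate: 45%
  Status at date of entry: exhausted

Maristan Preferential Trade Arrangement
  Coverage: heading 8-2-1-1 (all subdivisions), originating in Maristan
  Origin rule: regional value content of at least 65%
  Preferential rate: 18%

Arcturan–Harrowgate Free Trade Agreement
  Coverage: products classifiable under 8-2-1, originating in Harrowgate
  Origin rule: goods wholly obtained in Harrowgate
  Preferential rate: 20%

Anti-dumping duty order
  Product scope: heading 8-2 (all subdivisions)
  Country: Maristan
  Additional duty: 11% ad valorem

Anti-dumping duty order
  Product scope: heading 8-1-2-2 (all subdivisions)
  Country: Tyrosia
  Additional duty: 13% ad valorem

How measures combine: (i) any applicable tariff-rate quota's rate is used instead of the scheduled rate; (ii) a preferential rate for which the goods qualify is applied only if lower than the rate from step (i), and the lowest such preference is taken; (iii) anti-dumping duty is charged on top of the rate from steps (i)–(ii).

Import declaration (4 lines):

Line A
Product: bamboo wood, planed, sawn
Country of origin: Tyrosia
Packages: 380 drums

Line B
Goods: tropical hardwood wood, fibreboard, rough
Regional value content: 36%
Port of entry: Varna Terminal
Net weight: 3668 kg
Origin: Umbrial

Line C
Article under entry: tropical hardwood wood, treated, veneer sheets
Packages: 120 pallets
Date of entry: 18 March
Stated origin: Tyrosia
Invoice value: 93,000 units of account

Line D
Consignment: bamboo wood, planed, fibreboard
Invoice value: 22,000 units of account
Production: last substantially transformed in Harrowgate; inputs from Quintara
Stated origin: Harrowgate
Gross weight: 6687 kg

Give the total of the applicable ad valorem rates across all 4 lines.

Line A: bamboo → 8-2; sawn → 8-2-2; planed → 8-2-2-2. Scheduled 32%. No special measure applies. → 32%.
Line B: tropical hardwood → 8-1; fibreboard → 8-1-2; rough → 8-1-2-3. Scheduled 2%. Umbrial agreement on 8-1: RVC < 40%. → 2%.
Line C: tropical hardwood → 8-1; veneer sheets → 8-1-1; treated → 8-1-1-2. Scheduled 26%. No special measure applies. → 26%.
Line D: bamboo → 8-2; fibreboard → 8-2-1; planed → 8-2-1-2. Scheduled 37%. quota on 8-2-1-2 exhausted → over-quota 45%; Harrowgate agreement on 8-2-1: not wholly obtained. → 45%.
Sum: 32% + 2% + 26% + 45% = 105%.

105%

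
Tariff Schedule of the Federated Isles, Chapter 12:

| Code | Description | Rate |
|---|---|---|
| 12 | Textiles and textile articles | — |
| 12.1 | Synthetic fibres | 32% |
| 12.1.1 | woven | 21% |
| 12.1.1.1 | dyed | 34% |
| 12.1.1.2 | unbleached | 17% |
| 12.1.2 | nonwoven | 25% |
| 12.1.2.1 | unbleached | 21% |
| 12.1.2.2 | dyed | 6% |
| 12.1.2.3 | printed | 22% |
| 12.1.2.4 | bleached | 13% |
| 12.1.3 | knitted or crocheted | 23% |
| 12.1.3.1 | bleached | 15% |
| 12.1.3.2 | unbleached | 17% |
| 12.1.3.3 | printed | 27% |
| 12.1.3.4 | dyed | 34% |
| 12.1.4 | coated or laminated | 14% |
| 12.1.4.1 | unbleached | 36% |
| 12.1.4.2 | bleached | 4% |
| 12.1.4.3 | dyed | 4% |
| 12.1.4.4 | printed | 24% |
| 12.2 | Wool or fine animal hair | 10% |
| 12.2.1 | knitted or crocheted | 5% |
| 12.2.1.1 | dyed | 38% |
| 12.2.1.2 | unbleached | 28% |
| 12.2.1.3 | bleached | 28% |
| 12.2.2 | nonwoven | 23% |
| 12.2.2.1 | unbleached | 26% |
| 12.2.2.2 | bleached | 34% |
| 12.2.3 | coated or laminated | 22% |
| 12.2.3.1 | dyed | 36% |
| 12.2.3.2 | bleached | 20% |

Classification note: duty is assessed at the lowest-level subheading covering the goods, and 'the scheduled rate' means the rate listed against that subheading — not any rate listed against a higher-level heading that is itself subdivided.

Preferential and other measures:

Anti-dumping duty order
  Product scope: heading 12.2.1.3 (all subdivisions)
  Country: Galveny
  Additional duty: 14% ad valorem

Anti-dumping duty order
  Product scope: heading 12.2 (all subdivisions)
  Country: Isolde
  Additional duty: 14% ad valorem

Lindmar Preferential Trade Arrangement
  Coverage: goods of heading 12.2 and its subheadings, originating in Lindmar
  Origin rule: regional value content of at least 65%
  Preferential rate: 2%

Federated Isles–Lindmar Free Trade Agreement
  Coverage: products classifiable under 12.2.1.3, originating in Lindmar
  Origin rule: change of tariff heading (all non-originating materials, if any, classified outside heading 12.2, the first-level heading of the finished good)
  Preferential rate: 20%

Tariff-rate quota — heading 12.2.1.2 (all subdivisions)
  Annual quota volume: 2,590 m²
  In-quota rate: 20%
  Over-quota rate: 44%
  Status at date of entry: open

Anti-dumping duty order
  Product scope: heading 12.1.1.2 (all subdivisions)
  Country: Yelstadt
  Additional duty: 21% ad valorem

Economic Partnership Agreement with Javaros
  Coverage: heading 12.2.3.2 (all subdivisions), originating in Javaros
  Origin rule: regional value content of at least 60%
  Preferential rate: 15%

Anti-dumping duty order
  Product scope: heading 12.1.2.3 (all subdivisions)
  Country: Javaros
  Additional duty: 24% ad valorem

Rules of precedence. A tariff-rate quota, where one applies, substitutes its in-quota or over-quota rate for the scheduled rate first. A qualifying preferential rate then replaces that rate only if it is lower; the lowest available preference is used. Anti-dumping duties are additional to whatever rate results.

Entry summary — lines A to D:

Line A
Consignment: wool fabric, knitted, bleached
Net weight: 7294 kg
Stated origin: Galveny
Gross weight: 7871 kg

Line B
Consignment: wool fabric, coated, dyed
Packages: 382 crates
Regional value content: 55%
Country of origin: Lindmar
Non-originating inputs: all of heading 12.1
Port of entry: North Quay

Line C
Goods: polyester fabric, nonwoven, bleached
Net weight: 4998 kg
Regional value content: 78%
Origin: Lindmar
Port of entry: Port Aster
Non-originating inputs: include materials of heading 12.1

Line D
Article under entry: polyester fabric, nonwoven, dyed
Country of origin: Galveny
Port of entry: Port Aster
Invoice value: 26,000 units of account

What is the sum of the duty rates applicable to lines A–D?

Line A: wool → 12.2; knitted → 12.2.1; bleached → 12.2.1.3. Scheduled 28%. anti-dumping (Galveny, 12.2.1.3): +14%; total 28% + 14% = 42%. → 42%.
Line B: wool → 12.2; coated → 12.2.3; dyed → 12.2.3.1. Scheduled 36%. Lindmar agreement on 12.2: RVC < 65%; Lindmar agreement on 12.2.1.3: 12.2.3.1 not covered. → 36%.
Line C: polyester → 12.1; nonwoven → 12.1.2; bleached → 12.1.2.4. Scheduled 13%. Lindmar agreement on 12.2: 12.1.2.4 not covered; Lindmar agreement on 12.2.1.3: 12.1.2.4 not covered. → 13%.
Line D: polyester → 12.1; nonwoven → 12.1.2; dyed → 12.1.2.2. Scheduled 6%. No special measure applies. → 6%.
Sum: 42% + 36% + 13% + 6% = 97%.

97%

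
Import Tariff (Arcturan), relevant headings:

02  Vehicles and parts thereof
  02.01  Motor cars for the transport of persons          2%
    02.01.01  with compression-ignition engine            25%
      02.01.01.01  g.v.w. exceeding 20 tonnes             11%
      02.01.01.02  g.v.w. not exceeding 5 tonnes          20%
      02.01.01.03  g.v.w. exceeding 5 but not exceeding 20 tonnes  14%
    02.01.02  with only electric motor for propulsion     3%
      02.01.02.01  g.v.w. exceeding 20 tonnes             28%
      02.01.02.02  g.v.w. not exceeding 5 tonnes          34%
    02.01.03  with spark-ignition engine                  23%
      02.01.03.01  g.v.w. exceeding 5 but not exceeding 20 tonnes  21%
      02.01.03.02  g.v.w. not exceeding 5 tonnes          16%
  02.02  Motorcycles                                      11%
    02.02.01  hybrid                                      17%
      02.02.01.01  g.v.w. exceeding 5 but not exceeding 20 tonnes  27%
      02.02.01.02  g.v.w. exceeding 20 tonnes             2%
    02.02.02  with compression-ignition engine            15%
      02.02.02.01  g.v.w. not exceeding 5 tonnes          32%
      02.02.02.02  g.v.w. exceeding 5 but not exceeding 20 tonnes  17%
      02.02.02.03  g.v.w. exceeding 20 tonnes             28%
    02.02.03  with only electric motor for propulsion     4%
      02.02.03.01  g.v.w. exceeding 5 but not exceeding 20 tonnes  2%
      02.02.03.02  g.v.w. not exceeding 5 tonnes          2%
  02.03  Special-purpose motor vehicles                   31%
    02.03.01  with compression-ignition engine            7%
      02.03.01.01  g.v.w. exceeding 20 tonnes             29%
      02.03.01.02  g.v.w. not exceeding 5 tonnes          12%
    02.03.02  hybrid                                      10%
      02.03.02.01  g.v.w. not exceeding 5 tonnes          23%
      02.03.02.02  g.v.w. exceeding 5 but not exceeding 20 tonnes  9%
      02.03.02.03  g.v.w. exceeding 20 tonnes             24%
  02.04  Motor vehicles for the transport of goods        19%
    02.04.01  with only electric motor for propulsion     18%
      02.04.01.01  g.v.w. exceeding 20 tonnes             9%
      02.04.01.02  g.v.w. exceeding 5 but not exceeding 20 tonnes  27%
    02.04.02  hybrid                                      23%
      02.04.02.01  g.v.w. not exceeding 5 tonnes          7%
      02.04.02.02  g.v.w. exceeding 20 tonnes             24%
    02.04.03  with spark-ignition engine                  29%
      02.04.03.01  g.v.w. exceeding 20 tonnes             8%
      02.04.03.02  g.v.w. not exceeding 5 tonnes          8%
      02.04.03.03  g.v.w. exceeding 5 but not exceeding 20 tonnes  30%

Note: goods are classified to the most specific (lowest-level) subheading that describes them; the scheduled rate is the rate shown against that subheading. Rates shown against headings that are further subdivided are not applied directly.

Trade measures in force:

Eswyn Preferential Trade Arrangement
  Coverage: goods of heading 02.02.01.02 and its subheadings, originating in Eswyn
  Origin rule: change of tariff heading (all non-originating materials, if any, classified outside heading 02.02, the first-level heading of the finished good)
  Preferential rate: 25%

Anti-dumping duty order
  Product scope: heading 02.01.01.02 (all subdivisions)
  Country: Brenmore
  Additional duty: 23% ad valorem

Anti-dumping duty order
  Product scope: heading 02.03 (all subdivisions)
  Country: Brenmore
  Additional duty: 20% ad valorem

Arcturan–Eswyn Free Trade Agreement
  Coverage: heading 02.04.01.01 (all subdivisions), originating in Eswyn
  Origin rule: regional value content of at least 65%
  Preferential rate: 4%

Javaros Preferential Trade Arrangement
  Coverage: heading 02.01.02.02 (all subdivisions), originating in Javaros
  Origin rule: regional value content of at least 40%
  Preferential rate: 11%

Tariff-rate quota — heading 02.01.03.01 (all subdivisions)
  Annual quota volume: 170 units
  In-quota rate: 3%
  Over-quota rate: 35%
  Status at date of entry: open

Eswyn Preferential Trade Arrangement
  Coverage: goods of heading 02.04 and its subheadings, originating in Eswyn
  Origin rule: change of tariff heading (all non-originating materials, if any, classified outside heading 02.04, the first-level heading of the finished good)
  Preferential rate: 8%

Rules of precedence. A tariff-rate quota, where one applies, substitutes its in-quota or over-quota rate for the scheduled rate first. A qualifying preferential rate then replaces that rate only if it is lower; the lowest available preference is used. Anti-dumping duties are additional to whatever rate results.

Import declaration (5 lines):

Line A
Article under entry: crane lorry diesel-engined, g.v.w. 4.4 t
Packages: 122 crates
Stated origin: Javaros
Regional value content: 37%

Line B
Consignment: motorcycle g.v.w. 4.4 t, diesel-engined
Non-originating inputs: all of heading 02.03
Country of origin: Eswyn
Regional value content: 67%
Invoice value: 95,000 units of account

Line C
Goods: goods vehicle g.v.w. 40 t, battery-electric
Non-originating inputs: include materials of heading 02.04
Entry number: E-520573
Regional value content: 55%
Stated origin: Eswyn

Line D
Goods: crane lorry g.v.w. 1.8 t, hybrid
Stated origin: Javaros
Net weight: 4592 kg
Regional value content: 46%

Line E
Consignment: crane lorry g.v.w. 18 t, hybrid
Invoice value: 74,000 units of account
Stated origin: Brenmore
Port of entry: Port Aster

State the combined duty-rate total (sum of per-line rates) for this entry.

105%

Line A: crane lorry → 02.03; diesel-engined → 02.03.01; g.v.w. 4.4 t → 02.03.01.02. Scheduled 12%. Javaros agreement on 02.01.02.02: 02.03.01.02 not covered. → 12%.
Line B: motorcycle → 02.02; diesel-engined → 02.02.02; g.v.w. 4.4 t → 02.02.02.01. Scheduled 32%. Eswyn agreement on 02.02.01.02: 02.02.02.01 not covered; Eswyn agreement on 02.04.01.01: 02.02.02.01 not covered; Eswyn agreement on 02.04: 02.02.02.01 not covered. → 32%.
Line C: goods vehicle → 02.04; battery-electric → 02.04.01; g.v.w. 40 t → 02.04.01.01. Scheduled 9%. Eswyn agreement on 02.02.01.02: 02.04.01.01 not covered; Eswyn agreement on 02.04.01.01: RVC < 65%; Eswyn agreement on 02.04: CTH not met. → 9%.
Line D: crane lorry → 02.03; hybrid → 02.03.02; g.v.w. 1.8 t → 02.03.02.01. Scheduled 23%. Javaros agreement on 02.01.02.02: 02.03.02.01 not covered. → 23%.
Line E: crane lorry → 02.03; hybrid → 02.03.02; g.v.w. 18 t → 02.03.02.02. Scheduled 9%. anti-dumping (Brenmore, 02.03): +20%; total 9% + 20% = 29%. → 29%.
Sum: 12% + 32% + 9% + 23% + 29% = 105%.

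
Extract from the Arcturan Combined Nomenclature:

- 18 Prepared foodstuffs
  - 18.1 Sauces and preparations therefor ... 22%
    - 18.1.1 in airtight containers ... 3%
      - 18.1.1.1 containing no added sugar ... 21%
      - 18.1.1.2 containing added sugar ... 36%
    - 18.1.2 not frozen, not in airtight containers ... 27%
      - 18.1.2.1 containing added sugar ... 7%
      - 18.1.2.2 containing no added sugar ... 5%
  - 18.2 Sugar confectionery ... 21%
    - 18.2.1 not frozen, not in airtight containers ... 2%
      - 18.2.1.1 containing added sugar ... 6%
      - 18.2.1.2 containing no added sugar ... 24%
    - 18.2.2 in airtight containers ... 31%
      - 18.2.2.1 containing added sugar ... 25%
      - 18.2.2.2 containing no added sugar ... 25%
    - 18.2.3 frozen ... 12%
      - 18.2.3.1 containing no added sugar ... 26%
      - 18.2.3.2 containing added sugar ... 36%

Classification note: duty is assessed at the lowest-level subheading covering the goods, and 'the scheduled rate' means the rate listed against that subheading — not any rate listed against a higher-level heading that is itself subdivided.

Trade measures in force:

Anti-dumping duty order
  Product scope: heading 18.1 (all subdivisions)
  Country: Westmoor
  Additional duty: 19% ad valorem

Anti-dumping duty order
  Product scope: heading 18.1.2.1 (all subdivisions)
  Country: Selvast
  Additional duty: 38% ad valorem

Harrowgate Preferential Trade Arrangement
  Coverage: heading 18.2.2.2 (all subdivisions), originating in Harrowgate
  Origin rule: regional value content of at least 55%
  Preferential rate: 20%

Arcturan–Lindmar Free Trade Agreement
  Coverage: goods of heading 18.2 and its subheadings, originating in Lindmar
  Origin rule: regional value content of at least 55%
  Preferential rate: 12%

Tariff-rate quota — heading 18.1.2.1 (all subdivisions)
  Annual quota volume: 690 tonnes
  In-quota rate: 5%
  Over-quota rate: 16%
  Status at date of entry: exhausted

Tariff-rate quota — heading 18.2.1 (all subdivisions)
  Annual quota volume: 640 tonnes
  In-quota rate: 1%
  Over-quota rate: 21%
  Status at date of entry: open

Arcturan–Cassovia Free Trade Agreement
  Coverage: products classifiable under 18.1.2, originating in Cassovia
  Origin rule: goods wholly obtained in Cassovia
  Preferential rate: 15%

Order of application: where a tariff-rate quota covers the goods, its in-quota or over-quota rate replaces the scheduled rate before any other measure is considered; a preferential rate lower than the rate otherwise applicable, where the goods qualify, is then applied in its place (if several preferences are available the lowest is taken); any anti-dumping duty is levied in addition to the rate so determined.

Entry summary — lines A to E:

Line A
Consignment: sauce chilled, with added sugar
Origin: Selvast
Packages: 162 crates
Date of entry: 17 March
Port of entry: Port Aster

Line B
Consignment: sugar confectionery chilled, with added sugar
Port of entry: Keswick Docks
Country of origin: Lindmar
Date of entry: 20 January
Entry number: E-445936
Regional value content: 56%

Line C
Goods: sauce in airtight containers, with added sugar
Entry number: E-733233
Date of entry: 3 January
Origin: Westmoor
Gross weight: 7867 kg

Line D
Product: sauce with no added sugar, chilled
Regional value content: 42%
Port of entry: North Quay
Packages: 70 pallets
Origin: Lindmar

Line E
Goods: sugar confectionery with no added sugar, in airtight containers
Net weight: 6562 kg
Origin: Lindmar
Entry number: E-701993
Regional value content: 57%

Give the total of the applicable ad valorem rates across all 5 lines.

Line A: sauce → 18.1; chilled → 18.1.2; with added sugar → 18.1.2.1. Scheduled 7%. quota on 18.1.2.1 exhausted → over-quota 16%; anti-dumping (Selvast, 18.1.2.1): +38%; total 16% + 38% = 54%. → 54%.
Line B: sugar confectionery → 18.2; chilled → 18.2.1; with added sugar → 18.2.1.1. Scheduled 6%. quota on 18.2.1 open → in-quota 1%; Lindmar agreement on 18.2: RVC ≥ 55% → 12% available; preference 12% not lower than 1% → no reduction. → 1%.
Line C: sauce → 18.1; in airtight containers → 18.1.1; with added sugar → 18.1.1.2. Scheduled 36%. anti-dumping (Westmoor, 18.1): +19%; total 36% + 19% = 55%. → 55%.
Line D: sauce → 18.1; chilled → 18.1.2; with no added sugar → 18.1.2.2. Scheduled 5%. Lindmar agreement on 18.2: 18.1.2.2 not covered. → 5%.
Line E: sugar confectionery → 18.2; in airtight containers → 18.2.2; with no added sugar → 18.2.2.2. Scheduled 25%. Lindmar agreement on 18.2: RVC ≥ 55% → 12% available; preferential 12%. → 12%.
Sum: 54% + 1% + 55% + 5% + 12% = 127%.

127%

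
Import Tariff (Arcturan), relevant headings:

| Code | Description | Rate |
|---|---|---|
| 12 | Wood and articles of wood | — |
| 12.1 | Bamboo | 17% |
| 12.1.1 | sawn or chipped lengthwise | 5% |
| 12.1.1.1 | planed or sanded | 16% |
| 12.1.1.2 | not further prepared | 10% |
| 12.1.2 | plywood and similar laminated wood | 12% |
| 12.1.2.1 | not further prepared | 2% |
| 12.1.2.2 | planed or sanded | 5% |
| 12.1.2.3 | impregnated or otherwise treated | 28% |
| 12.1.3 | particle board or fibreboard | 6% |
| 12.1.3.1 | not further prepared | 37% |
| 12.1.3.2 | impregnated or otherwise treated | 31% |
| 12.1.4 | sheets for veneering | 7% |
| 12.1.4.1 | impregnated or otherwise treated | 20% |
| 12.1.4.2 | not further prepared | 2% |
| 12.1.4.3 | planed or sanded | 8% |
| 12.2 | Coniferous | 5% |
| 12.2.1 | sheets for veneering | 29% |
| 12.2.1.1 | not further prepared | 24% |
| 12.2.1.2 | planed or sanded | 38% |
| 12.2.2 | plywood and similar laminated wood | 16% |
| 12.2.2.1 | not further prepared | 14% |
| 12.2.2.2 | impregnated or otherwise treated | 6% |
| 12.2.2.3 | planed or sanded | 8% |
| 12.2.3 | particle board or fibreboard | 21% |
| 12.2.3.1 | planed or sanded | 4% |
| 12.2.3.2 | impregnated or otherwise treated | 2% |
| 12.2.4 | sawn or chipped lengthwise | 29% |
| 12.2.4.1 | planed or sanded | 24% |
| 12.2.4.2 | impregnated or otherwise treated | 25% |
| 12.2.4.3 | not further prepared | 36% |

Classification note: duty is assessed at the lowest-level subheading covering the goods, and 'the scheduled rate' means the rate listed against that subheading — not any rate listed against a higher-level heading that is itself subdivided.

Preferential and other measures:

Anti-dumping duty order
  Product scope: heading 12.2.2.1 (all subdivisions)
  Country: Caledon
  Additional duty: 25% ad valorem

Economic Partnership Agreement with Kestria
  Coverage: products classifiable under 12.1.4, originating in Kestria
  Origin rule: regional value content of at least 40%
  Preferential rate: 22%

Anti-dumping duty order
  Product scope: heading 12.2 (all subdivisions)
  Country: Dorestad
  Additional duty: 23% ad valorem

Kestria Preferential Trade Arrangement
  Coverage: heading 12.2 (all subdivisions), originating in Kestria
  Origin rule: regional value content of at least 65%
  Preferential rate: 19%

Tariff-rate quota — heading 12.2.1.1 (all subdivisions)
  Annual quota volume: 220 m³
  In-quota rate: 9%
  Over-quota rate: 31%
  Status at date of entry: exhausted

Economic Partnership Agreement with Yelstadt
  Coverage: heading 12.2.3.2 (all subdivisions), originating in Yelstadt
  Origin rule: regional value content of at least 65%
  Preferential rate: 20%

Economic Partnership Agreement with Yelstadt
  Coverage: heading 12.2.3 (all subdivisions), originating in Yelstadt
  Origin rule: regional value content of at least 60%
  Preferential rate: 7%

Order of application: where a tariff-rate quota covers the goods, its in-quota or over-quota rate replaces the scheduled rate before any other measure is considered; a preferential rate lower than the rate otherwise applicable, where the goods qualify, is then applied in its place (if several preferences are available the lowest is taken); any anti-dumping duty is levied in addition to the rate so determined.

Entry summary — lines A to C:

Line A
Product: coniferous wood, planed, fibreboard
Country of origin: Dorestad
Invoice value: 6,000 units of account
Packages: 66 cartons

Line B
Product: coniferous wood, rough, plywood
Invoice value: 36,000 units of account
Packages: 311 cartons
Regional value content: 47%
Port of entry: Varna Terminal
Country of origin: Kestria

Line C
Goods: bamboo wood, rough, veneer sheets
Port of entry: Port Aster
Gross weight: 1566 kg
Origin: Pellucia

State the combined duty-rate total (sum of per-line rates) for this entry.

43%

Line A: coniferous → 12.2; fibreboard → 12.2.3; planed → 12.2.3.1. Scheduled 4%. anti-dumping (Dorestad, 12.2): +23%; total 4% + 23% = 27%. → 27%.
Line B: coniferous → 12.2; plywood → 12.2.2; rough → 12.2.2.1. Scheduled 14%. Kestria agreement on 12.1.4: 12.2.2.1 not covered; Kestria agreement on 12.2: RVC < 65%. → 14%.
Line C: bamboo → 12.1; veneer sheets → 12.1.4; rough → 12.1.4.2. Scheduled 2%. No special measure applies. → 2%.
Sum: 27% + 14% + 2% = 43%.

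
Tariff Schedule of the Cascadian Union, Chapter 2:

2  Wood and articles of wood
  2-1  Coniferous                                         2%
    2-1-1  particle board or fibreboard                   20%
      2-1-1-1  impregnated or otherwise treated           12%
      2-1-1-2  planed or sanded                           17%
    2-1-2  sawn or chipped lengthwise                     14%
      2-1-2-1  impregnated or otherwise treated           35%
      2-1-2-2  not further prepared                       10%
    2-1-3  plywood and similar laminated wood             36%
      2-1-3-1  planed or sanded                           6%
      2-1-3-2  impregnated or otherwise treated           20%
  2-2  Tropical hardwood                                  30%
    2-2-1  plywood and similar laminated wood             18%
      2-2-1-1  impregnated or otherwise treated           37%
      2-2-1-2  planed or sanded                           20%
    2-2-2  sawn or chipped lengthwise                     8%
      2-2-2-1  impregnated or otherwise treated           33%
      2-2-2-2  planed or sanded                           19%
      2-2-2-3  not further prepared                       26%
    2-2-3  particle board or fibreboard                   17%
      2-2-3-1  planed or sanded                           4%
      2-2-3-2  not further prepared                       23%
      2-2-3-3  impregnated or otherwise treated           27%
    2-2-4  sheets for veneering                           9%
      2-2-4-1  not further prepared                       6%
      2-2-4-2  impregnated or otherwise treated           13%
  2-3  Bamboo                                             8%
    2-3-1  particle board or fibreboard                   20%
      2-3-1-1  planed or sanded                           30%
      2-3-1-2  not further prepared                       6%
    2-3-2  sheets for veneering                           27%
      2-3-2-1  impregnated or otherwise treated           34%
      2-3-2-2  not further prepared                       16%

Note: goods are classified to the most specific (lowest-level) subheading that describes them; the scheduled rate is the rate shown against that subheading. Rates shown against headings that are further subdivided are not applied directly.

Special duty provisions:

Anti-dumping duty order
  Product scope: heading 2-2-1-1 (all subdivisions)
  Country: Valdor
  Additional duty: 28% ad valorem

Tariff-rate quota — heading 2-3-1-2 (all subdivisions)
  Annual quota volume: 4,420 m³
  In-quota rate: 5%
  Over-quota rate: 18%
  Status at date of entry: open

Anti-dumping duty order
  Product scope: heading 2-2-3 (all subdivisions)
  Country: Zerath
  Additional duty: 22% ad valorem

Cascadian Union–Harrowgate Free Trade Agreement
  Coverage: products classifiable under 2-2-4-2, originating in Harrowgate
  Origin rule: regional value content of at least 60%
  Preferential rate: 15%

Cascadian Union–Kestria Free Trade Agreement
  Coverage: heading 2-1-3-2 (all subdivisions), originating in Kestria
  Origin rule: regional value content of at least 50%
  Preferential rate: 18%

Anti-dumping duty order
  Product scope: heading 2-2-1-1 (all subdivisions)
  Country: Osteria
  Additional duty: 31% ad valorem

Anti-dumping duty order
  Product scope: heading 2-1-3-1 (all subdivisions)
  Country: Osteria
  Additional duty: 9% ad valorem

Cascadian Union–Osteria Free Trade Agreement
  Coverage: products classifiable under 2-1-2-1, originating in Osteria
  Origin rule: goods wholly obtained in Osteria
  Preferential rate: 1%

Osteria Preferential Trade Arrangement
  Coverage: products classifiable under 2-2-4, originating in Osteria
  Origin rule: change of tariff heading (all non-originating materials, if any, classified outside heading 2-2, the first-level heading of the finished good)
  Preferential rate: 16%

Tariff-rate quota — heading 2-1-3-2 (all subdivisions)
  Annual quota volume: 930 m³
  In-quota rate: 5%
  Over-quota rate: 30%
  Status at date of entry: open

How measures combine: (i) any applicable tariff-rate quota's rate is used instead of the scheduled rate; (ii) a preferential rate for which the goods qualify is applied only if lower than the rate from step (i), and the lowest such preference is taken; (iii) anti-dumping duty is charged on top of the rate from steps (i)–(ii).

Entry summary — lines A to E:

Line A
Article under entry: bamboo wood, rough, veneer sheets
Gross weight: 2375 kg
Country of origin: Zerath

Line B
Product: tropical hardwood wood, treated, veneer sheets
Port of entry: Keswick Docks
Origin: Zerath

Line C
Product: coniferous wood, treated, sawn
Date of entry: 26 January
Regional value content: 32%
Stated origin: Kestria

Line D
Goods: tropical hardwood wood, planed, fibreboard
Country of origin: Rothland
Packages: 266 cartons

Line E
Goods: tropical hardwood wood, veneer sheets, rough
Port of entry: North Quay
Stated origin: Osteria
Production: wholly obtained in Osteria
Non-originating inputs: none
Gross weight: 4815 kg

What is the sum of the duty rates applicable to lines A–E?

74%

Line A: bamboo → 2-3; veneer sheets → 2-3-2; rough → 2-3-2-2. Scheduled 16%. No special measure applies. → 16%.
Line B: tropical hardwood → 2-2; veneer sheets → 2-2-4; treated → 2-2-4-2. Scheduled 13%. No special measure applies. → 13%.
Line C: coniferous → 2-1; sawn → 2-1-2; treated → 2-1-2-1. Scheduled 35%. Kestria agreement on 2-1-3-2: 2-1-2-1 not covered. → 35%.
Line D: tropical hardwood → 2-2; fibreboard → 2-2-3; planed → 2-2-3-1. Scheduled 4%. No special measure applies. → 4%.
Line E: tropical hardwood → 2-2; veneer sheets → 2-2-4; rough → 2-2-4-1. Scheduled 6%. Osteria agreement on 2-1-2-1: 2-2-4-1 not covered; Osteria agreement on 2-2-4: CTH met → 16% available; preference 16% not lower than 6% → no reduction. → 6%.
Sum: 16% + 13% + 35% + 4% + 6% = 74%.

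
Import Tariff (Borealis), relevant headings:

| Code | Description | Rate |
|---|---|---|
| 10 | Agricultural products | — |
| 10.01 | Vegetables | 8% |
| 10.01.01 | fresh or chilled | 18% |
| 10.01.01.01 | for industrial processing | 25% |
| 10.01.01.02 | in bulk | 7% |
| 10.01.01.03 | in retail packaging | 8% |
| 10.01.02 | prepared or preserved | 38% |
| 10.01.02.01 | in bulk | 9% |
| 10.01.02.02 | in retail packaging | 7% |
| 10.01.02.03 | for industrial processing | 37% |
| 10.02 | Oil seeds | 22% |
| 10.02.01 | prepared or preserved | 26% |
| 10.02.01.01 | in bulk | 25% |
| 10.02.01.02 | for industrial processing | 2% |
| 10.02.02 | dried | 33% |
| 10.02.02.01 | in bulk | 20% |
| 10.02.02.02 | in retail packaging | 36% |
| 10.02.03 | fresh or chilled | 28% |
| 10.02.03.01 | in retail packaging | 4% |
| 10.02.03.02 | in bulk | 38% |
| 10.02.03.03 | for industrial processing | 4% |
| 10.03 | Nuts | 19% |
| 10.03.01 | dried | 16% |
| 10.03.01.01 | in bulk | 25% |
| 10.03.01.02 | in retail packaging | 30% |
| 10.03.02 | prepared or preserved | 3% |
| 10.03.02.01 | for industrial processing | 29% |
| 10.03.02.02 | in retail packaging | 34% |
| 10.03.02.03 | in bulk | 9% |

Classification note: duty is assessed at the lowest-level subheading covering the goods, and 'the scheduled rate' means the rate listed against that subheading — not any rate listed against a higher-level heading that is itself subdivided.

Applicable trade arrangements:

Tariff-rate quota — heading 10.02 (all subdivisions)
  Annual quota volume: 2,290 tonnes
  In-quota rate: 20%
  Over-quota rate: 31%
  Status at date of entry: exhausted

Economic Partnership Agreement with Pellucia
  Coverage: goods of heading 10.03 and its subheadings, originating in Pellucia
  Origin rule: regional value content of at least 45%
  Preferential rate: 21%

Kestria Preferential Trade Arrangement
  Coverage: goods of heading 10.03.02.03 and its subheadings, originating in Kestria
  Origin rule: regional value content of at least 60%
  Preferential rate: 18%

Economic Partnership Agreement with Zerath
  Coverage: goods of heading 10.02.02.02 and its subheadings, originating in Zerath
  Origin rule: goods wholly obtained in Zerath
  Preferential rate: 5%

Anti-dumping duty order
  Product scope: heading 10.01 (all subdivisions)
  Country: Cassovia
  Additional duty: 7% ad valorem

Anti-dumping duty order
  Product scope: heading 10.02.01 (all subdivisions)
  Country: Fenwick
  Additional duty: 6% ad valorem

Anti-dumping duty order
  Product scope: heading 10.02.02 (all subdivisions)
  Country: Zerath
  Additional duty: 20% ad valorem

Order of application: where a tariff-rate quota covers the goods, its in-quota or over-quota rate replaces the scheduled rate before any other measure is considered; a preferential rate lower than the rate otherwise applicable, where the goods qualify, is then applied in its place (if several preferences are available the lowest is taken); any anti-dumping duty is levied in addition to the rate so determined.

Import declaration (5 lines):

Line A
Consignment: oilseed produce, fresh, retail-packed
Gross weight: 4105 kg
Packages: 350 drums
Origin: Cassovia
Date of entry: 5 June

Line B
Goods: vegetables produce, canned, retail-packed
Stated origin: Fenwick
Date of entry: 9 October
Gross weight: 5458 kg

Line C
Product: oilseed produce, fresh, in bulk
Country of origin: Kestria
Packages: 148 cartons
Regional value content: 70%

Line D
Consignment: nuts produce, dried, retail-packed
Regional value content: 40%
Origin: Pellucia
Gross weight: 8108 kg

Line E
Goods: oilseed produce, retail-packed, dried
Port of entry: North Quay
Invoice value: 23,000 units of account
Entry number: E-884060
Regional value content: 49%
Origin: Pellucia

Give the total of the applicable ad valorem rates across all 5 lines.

Line A: oilseed → 10.02; fresh → 10.02.03; retail-packed → 10.02.03.01. Scheduled 4%. quota on 10.02 exhausted → over-quota 31%. → 31%.
Line B: vegetables → 10.01; canned → 10.01.02; retail-packed → 10.01.02.02. Scheduled 7%. No special measure applies. → 7%.
Line C: oilseed → 10.02; fresh → 10.02.03; in bulk → 10.02.03.02. Scheduled 38%. quota on 10.02 exhausted → over-quota 31%; Kestria agreement on 10.03.02.03: 10.02.03.02 not covered. → 31%.
Line D: nuts → 10.03; dried → 10.03.01; retail-packed → 10.03.01.02. Scheduled 30%. Pellucia agreement on 10.03: RVC < 45%. → 30%.
Line E: oilseed → 10.02; dried → 10.02.02; retail-packed → 10.02.02.02. Scheduled 36%. quota on 10.02 exhausted → over-quota 31%; Pellucia agreement on 10.03: 10.02.02.02 not covered. → 31%.
Sum: 31% + 7% + 31% + 30% + 31% = 130%.

130%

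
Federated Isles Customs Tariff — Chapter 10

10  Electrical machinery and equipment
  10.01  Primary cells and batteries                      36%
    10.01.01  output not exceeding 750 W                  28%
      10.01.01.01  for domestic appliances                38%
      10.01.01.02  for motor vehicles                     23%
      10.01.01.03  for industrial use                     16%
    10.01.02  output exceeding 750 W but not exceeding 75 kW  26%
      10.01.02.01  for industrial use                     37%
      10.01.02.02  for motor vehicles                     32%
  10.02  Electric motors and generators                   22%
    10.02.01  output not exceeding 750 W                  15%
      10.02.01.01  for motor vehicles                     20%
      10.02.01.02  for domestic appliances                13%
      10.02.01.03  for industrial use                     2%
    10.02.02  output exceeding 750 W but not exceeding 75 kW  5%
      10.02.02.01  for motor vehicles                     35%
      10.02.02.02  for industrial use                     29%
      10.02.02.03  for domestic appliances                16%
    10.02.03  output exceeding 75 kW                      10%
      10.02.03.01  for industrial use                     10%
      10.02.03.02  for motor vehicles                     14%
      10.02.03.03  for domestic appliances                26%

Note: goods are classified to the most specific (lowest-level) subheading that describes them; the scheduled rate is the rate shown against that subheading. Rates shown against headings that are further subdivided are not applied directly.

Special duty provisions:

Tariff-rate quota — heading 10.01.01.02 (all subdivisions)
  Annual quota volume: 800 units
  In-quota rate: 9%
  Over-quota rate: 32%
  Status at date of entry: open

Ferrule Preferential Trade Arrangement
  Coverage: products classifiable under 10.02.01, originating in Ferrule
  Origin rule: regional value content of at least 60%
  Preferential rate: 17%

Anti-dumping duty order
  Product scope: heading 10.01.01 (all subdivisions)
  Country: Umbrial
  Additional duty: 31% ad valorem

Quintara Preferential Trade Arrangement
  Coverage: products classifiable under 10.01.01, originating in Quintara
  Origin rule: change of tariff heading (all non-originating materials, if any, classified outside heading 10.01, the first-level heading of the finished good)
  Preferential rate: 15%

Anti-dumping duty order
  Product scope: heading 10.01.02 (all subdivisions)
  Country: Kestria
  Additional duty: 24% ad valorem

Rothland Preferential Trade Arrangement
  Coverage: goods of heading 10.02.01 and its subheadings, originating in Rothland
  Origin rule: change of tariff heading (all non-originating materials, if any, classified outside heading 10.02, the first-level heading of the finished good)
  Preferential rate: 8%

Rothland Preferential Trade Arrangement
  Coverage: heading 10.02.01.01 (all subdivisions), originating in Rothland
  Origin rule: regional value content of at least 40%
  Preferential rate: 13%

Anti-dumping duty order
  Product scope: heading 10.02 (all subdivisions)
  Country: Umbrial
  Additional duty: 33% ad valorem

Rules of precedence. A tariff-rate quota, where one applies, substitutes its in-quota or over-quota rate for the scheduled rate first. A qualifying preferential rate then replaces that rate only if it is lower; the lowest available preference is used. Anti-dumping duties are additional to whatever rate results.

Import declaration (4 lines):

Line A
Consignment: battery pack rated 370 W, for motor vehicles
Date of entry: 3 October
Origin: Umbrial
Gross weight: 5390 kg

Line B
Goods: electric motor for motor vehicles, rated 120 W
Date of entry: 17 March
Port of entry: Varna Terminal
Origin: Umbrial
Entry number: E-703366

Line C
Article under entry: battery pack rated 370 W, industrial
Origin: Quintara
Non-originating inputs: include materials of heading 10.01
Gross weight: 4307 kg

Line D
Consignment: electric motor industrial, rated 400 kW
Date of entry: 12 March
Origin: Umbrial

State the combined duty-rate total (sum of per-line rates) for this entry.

Line A: battery pack → 10.01; rated 370 W → 10.01.01; for motor vehicles → 10.01.01.02. Scheduled 23%. quota on 10.01.01.02 open → in-quota 9%; anti-dumping (Umbrial, 10.01.01): +31%; total 9% + 31% = 40%. → 40%.
Line B: electric motor → 10.02; rated 120 W → 10.02.01; for motor vehicles → 10.02.01.01. Scheduled 20%. anti-dumping (Umbrial, 10.02): +33%; total 20% + 33% = 53%. → 53%.
Line C: battery pack → 10.01; rated 370 W → 10.01.01; industrial → 10.01.01.03. Scheduled 16%. Quintara agreement on 10.01.01: CTH not met. → 16%.
Line D: electric motor → 10.02; rated 400 kW → 10.02.03; industrial → 10.02.03.01. Scheduled 10%. anti-dumping (Umbrial, 10.02): +33%; total 10% + 33% = 43%. → 43%.
Sum: 40% + 53% + 16% + 43% = 152%.

152%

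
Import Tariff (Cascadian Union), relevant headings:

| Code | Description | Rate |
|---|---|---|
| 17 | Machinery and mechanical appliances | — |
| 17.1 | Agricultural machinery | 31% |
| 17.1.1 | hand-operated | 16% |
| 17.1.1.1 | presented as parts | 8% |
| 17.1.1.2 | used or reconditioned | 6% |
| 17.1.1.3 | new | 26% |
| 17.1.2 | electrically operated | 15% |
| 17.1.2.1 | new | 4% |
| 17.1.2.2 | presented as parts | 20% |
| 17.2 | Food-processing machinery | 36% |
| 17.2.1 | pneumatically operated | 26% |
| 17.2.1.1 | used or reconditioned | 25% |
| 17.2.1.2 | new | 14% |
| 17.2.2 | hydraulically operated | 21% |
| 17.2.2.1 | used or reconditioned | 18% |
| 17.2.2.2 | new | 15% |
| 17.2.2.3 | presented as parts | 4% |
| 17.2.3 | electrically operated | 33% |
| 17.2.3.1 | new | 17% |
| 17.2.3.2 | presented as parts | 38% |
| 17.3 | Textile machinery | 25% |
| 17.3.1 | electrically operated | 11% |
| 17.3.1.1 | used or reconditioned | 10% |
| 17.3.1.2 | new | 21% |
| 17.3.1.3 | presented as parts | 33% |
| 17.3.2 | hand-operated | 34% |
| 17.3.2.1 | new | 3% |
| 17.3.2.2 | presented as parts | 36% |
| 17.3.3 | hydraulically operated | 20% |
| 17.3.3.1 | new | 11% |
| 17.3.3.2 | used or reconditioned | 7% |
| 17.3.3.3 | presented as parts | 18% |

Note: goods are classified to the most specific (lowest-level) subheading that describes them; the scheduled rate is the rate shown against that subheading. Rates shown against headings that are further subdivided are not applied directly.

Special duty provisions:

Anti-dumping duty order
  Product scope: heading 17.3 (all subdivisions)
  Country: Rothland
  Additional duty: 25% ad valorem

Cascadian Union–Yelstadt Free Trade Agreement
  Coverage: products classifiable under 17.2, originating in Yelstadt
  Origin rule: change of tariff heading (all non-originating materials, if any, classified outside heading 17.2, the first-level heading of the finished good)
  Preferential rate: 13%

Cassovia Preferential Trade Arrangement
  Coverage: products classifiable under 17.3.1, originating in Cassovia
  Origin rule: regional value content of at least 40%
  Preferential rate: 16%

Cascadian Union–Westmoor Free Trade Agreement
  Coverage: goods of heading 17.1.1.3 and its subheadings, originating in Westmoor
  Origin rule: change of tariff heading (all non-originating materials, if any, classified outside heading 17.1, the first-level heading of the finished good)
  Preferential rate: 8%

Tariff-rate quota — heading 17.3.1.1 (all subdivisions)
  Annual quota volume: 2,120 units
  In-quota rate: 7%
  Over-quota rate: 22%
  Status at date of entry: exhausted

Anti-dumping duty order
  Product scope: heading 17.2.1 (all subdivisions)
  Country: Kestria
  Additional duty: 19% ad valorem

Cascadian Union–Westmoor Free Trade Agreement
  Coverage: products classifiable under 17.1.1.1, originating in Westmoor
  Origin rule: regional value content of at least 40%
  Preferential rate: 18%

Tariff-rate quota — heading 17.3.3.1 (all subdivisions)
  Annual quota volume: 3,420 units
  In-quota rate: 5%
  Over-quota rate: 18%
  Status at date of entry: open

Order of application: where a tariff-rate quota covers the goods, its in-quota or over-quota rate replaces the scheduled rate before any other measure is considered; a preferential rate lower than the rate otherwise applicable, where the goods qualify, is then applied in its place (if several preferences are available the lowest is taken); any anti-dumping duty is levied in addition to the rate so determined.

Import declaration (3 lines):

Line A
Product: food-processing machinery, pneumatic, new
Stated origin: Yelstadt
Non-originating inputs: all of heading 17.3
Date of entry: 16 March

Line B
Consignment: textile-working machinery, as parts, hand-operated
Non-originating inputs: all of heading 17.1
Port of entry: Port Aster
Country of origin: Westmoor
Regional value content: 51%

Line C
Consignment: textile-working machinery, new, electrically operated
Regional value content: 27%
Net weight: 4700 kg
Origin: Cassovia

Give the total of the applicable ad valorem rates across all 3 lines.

Line A: food-processing → 17.2; pneumatic → 17.2.1; new → 17.2.1.2. Scheduled 14%. Yelstadt agreement on 17.2: CTH met → 13% available; preferential 13%. → 13%.
Line B: textile-working → 17.3; hand-operated → 17.3.2; as parts → 17.3.2.2. Scheduled 36%. Westmoor agreement on 17.1.1.3: 17.3.2.2 not covered; Westmoor agreement on 17.1.1.1: 17.3.2.2 not covered. → 36%.
Line C: textile-working → 17.3; electrically operated → 17.3.1; new → 17.3.1.2. Scheduled 21%. Cassovia agreement on 17.3.1: RVC < 40%. → 21%.
Sum: 13% + 36% + 21% = 70%.

70%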